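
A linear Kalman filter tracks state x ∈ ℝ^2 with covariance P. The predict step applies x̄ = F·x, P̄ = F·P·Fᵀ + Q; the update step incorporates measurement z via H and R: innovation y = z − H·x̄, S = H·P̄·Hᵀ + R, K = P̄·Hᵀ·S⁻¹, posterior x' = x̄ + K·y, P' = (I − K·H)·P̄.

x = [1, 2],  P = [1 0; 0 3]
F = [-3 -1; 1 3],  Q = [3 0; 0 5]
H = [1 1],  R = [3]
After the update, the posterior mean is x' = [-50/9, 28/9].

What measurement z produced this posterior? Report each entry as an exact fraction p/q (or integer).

z = [-3]

x̄ = F·x = [-5, 7]
P̄ = F·P·Fᵀ + Q = [15 -12; -12 33]
S = H·P̄·Hᵀ + R = [27]
K = P̄·Hᵀ·S⁻¹ = [1/9; 7/9]
x' − x̄ = [-5/9, -35/9] = K·y
y = (KᵀK)⁻¹·Kᵀ·(x' − x̄) = [-5]
z = y + H·x̄ = [-5] + [2] = [-3]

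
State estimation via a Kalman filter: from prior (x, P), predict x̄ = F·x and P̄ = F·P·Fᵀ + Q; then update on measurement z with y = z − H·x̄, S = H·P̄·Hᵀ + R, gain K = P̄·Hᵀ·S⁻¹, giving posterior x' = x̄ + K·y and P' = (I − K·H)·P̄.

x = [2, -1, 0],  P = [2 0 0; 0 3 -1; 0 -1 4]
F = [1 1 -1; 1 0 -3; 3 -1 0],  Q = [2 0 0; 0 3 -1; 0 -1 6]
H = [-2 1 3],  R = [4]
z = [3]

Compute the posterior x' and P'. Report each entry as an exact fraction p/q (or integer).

x̄ = F·x = [1, 2, 7]
P̄ = F·P·Fᵀ + Q = [13 17 2; 17 41 2; 2 2 27]
y = z − H·x̄ = [-18]
S = H·P̄·Hᵀ + R = [260]
K = P̄·Hᵀ·S⁻¹ = [-3/260; 1/20; 79/260]
x' = x̄ + K·y = [157/130, 11/10, 199/130]
P' = (I − K·H)·P̄ = [3371/260 343/20 757/260; 343/20 807/20 -39/20; 757/260 -39/20 779/260]

x' = [157/130, 11/10, 199/130]
P' = [3371/260 343/20 757/260; 343/20 807/20 -39/20; 757/260 -39/20 779/260]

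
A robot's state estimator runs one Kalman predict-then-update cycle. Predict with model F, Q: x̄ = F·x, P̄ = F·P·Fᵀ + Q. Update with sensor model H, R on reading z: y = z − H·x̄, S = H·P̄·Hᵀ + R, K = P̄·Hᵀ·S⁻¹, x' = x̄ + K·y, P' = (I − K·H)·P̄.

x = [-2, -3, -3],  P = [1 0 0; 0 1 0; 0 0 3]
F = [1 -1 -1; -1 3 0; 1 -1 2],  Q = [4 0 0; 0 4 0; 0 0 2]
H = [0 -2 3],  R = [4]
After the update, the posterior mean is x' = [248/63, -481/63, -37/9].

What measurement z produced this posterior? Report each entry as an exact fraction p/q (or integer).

x̄ = F·x = [4, -7, -5]
P̄ = F·P·Fᵀ + Q = [9 -4 -4; -4 14 -4; -4 -4 16]
S = H·P̄·Hᵀ + R = [252]
K = P̄·Hᵀ·S⁻¹ = [-1/63; -10/63; 2/9]
x' − x̄ = [-4/63, -40/63, 8/9] = K·y
y = (KᵀK)⁻¹·Kᵀ·(x' − x̄) = [4]
z = y + H·x̄ = [4] + [-1] = [3]

z = [3]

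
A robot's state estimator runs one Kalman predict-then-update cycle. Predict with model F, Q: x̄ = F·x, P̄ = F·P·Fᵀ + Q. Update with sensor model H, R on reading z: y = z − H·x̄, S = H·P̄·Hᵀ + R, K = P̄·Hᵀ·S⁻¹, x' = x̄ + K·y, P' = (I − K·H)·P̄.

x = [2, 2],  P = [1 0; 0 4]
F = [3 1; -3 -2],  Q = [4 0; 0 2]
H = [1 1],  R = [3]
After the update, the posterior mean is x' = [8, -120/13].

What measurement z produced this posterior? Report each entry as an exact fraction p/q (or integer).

x̄ = F·x = [8, -10]
P̄ = F·P·Fᵀ + Q = [17 -17; -17 27]
S = H·P̄·Hᵀ + R = [13]
K = P̄·Hᵀ·S⁻¹ = [0; 10/13]
x' − x̄ = [0, 10/13] = K·y
y = (KᵀK)⁻¹·Kᵀ·(x' − x̄) = [1]
z = y + H·x̄ = [1] + [-2] = [-1]

z = [-1]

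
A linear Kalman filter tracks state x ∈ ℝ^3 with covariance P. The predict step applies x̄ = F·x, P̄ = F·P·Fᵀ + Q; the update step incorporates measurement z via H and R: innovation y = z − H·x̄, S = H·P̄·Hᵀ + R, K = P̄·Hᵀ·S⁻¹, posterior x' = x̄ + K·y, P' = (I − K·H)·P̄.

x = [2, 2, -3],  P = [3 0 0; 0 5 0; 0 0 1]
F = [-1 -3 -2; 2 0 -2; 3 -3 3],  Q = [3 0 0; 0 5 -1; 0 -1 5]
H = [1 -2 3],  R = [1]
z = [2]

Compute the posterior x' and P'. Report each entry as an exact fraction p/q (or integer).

x' = [5659/970, 9139/970, 2418/485]
P' = [31149/970 -301/970 -5267/485; -301/970 20249/970 6798/485; -5267/485 6798/485 6332/485]

x̄ = F·x = [-2, 10, -9]
P̄ = F·P·Fᵀ + Q = [55 -2 30; -2 21 11; 30 11 86]
y = z − H·x̄ = [51]
S = H·P̄·Hᵀ + R = [970]
K = P̄·Hᵀ·S⁻¹ = [149/970; -11/970; 133/485]
x' = x̄ + K·y = [5659/970, 9139/970, 2418/485]
P' = (I − K·H)·P̄ = [31149/970 -301/970 -5267/485; -301/970 20249/970 6798/485; -5267/485 6798/485 6332/485]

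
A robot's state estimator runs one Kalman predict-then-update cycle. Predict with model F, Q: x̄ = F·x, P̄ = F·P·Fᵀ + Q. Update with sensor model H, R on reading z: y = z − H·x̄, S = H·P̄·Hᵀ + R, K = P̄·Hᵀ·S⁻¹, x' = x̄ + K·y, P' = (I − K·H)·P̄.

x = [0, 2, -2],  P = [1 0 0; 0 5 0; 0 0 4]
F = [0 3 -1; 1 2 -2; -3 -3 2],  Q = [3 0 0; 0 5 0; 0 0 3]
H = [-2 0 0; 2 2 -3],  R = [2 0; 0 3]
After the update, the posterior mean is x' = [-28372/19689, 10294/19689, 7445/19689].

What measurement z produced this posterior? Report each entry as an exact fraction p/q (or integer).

x̄ = F·x = [8, 8, -10]
P̄ = F·P·Fᵀ + Q = [52 38 -53; 38 42 -49; -53 -49 73]
S = H·P̄·Hᵀ + R = [210 -678; -678 2564]
K = P̄·Hᵀ·S⁻¹ = [-18407/39378 113/13126; 6641/39378 2157/13126; -7505/39378 -2827/13126]
x' − x̄ = [-185884/19689, -147218/19689, 204335/19689] = K·y
y = (KᵀK)⁻¹·Kᵀ·(x' − x̄) = [19, -65]
z = y + H·x̄ = [19, -65] + [-16, 62] = [3, -3]

z = [3, -3]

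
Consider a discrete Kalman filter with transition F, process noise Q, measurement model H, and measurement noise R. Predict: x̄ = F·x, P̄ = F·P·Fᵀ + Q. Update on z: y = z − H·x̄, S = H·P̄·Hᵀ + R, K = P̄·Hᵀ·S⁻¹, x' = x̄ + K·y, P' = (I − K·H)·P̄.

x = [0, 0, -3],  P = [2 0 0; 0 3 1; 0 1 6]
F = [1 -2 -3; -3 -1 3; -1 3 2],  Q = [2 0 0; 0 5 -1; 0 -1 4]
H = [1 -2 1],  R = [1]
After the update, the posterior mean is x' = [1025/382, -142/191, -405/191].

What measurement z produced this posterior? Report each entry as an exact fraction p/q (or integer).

x̄ = F·x = [9, -9, -6]
P̄ = F·P·Fᵀ + Q = [82 -57 -69; -57 74 39; -69 39 69]
S = H·P̄·Hᵀ + R = [382]
K = P̄·Hᵀ·S⁻¹ = [127/382; -83/191; -39/191]
x' − x̄ = [-2413/382, 1577/191, 741/191] = K·y
y = (KᵀK)⁻¹·Kᵀ·(x' − x̄) = [-19]
z = y + H·x̄ = [-19] + [21] = [2]

z = [2]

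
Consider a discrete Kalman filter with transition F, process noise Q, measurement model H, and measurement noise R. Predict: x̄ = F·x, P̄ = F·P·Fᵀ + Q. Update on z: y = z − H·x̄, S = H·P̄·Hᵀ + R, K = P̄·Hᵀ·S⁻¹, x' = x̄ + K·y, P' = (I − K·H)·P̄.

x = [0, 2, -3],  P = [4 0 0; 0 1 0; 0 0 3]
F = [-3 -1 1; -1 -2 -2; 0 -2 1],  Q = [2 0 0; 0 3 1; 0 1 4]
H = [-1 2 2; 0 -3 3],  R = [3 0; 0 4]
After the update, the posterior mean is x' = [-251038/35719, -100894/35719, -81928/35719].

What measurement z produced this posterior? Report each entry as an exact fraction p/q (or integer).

x̄ = F·x = [-5, 2, -7]
P̄ = F·P·Fᵀ + Q = [42 8 5; 8 23 -1; 5 -1 11]
S = H·P̄·Hᵀ + R = [121 -63; -63 328]
K = P̄·Hᵀ·S⁻¹ = [-5815/35719 -2097/35719; 7272/35719 -6444/35719; 7188/35719 5301/35719]
x' − x̄ = [-72443/35719, -172332/35719, 168105/35719] = K·y
y = (KᵀK)⁻¹·Kᵀ·(x' − x̄) = [2, 29]
z = y + H·x̄ = [2, 29] + [-5, -27] = [-3, 2]

z = [-3, 2]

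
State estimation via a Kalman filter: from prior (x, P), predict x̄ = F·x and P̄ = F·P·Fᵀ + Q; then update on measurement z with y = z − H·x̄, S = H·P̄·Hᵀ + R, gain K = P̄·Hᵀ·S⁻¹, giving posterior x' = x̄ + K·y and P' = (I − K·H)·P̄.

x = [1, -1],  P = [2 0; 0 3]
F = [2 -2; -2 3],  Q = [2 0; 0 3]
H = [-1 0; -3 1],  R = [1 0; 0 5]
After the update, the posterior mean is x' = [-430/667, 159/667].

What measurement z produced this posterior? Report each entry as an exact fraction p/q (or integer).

x̄ = F·x = [4, -5]
P̄ = F·P·Fᵀ + Q = [22 -26; -26 38]
S = H·P̄·Hᵀ + R = [23 92; 92 397]
K = P̄·Hᵀ·S⁻¹ = [-270/667 -4/29; -350/667 12/29]
x' − x̄ = [-3098/667, 3494/667] = K·y
y = (KᵀK)⁻¹·Kᵀ·(x' − x̄) = [5, 19]
z = y + H·x̄ = [5, 19] + [-4, -17] = [1, 2]

z = [1, 2]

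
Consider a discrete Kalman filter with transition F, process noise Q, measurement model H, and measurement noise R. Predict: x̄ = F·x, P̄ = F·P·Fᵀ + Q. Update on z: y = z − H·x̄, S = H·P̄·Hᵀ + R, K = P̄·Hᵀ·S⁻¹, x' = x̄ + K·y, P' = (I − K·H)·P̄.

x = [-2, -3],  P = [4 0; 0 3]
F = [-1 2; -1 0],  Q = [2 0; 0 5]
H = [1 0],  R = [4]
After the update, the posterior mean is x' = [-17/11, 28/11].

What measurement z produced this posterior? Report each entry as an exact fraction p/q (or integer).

x̄ = F·x = [-4, 2]
P̄ = F·P·Fᵀ + Q = [18 4; 4 9]
S = H·P̄·Hᵀ + R = [22]
K = P̄·Hᵀ·S⁻¹ = [9/11; 2/11]
x' − x̄ = [27/11, 6/11] = K·y
y = (KᵀK)⁻¹·Kᵀ·(x' − x̄) = [3]
z = y + H·x̄ = [3] + [-4] = [-1]

z = [-1]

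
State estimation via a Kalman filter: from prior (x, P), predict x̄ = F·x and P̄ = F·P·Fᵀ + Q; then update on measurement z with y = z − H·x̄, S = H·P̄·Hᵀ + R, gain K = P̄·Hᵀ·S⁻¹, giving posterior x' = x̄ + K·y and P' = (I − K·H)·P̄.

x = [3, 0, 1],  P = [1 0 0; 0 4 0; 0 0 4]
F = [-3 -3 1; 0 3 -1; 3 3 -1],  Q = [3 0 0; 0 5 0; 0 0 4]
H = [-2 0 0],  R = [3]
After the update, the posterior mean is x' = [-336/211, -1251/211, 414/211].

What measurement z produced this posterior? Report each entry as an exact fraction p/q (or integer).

z = [3]

x̄ = F·x = [-8, -1, 8]
P̄ = F·P·Fᵀ + Q = [52 -40 -49; -40 45 40; -49 40 53]
S = H·P̄·Hᵀ + R = [211]
K = P̄·Hᵀ·S⁻¹ = [-104/211; 80/211; 98/211]
x' − x̄ = [1352/211, -1040/211, -1274/211] = K·y
y = (KᵀK)⁻¹·Kᵀ·(x' − x̄) = [-13]
z = y + H·x̄ = [-13] + [16] = [3]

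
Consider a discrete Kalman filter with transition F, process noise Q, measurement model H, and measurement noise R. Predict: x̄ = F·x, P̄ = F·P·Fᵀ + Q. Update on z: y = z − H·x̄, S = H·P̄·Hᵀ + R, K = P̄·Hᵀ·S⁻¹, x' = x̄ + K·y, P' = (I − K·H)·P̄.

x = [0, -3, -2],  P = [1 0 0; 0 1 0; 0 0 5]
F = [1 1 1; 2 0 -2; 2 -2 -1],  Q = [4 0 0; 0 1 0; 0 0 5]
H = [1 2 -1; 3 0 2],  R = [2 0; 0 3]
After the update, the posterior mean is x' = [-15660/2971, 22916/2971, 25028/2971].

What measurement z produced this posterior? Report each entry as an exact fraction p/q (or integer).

z = [2, 1]

x̄ = F·x = [-5, 4, 8]
P̄ = F·P·Fᵀ + Q = [11 -8 -5; -8 25 14; -5 14 18]
S = H·P̄·Hᵀ + R = [53 10; 10 114]
K = P̄·Hᵀ·S⁻¹ = [-115/2971 1219/5942; 1576/2971 -34/2971; 180/2971 1063/5942]
x' − x̄ = [-805/2971, 11032/2971, 1260/2971] = K·y
y = (KᵀK)⁻¹·Kᵀ·(x' − x̄) = [7, 0]
z = y + H·x̄ = [7, 0] + [-5, 1] = [2, 1]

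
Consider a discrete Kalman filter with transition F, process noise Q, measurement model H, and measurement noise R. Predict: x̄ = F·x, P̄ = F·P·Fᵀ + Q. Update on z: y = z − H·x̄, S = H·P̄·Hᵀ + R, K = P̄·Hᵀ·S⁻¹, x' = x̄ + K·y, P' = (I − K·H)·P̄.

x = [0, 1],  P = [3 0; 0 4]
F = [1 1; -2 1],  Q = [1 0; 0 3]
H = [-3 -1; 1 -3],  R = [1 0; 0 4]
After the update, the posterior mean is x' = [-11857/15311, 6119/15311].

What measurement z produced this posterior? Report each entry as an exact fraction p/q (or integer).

x̄ = F·x = [1, 1]
P̄ = F·P·Fᵀ + Q = [8 -2; -2 19]
S = H·P̄·Hᵀ + R = [80 17; 17 195]
K = P̄·Hᵀ·S⁻¹ = [-4528/15311 1494/15311; -1532/15311 -4499/15311]
x' − x̄ = [-27168/15311, -9192/15311] = K·y
y = (KᵀK)⁻¹·Kᵀ·(x' − x̄) = [6, 0]
z = y + H·x̄ = [6, 0] + [-4, -2] = [2, -2]

z = [2, -2]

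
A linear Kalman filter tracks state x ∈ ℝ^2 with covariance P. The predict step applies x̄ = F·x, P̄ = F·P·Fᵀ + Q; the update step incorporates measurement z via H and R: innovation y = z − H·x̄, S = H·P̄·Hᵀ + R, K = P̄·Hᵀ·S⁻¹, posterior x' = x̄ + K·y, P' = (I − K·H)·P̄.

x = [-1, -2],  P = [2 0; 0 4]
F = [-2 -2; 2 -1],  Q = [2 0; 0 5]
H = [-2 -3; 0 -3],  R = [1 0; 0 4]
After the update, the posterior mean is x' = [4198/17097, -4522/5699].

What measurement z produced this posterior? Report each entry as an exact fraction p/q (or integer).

x̄ = F·x = [6, 0]
P̄ = F·P·Fᵀ + Q = [26 0; 0 17]
S = H·P̄·Hᵀ + R = [258 153; 153 157]
K = P̄·Hᵀ·S⁻¹ = [-8164/17097 2652/5699; -68/5699 -1785/5699]
x' − x̄ = [-98384/17097, -4522/5699] = K·y
y = (KᵀK)⁻¹·Kᵀ·(x' − x̄) = [14, 2]
z = y + H·x̄ = [14, 2] + [-12, 0] = [2, 2]

z = [2, 2]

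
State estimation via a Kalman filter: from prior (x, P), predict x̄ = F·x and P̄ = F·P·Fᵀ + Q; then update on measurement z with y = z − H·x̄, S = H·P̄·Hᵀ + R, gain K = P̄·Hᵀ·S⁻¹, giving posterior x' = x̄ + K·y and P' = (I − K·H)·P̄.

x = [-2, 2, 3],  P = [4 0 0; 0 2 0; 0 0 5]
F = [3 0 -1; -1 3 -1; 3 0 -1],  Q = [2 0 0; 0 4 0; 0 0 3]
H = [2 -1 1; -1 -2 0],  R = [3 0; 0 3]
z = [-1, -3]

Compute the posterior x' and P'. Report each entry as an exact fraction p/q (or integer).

x̄ = F·x = [-9, 5, -9]
P̄ = F·P·Fᵀ + Q = [43 -7 41; -7 31 -7; 41 -7 44]
y = z − H·x̄ = [31, -2]
S = H·P̄·Hᵀ + R = [456 -30; -30 142]
K = P̄·Hᵀ·S⁻¹ = [9079/31926 -767/5321; -4517/31926 -2220/5321; 4519/15963 -1387/10642]
x' = x̄ + K·y = [3319/31926, 46243/31926, 583/15963]
P' = (I − K·H)·P̄ = [11387/15963 -2242/15963 -22795/31926; -2242/15963 11111/15963 17639/31926; -22795/31926 17639/31926 90343/31926]

x' = [3319/31926, 46243/31926, 583/15963]
P' = [11387/15963 -2242/15963 -22795/31926; -2242/15963 11111/15963 17639/31926; -22795/31926 17639/31926 90343/31926]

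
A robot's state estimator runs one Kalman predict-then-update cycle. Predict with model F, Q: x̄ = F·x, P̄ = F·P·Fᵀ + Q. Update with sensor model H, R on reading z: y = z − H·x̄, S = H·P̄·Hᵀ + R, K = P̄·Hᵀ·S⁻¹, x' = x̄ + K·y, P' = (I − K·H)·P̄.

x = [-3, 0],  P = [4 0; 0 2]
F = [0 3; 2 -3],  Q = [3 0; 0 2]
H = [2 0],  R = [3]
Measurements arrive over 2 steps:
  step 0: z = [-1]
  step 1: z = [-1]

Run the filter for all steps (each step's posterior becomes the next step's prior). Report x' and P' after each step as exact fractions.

step 0: x̄ = F·x = [0, -6]
step 0: P̄ = F·P·Fᵀ + Q = [21 -18; -18 36]
step 0: y = z − H·x̄ = [-1]
step 0: S = H·P̄·Hᵀ + R = [87]
step 0: K = P̄·Hᵀ·S⁻¹ = [14/29; -12/29]
step 0: x' = x̄ + K·y = [-14/29, -162/29]
step 0: P' = (I − K·H)·P̄ = [21/29 -18/29; -18/29 612/29]
step 1: x̄ = F·x = [-486/29, 458/29]
step 1: P̄ = F·P·Fᵀ + Q = [5595/29 -5616/29; -5616/29 5866/29]
step 1: y = z − H·x̄ = [943/29]
step 1: S = H·P̄·Hᵀ + R = [22467/29]
step 1: K = P̄·Hᵀ·S⁻¹ = [3730/7489; -3744/7489]
step 1: x' = x̄ + K·y = [-4216/7489, -3470/7489]
step 1: P' = (I − K·H)·P̄ = [5595/7489 -5616/7489; -5616/7489 64754/7489]

step 0: x' = [-14/29, -162/29], P' = [21/29 -18/29; -18/29 612/29]
step 1: x' = [-4216/7489, -3470/7489], P' = [5595/7489 -5616/7489; -5616/7489 64754/7489]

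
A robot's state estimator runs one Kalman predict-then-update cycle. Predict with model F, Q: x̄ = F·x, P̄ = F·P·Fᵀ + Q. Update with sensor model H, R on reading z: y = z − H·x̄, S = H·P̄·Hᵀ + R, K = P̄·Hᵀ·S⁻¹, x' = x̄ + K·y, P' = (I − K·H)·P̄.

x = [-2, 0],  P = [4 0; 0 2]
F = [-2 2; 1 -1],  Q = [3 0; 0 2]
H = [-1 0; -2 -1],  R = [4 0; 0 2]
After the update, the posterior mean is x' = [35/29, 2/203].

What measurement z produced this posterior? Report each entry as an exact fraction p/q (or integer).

x̄ = F·x = [4, -2]
P̄ = F·P·Fᵀ + Q = [27 -12; -12 8]
S = H·P̄·Hᵀ + R = [31 42; 42 70]
K = P̄·Hᵀ·S⁻¹ = [-9/29 -12/29; 12/29 -4/203]
x' − x̄ = [-81/29, 408/203] = K·y
y = (KᵀK)⁻¹·Kᵀ·(x' − x̄) = [5, 3]
z = y + H·x̄ = [5, 3] + [-4, -6] = [1, -3]

z = [1, -3]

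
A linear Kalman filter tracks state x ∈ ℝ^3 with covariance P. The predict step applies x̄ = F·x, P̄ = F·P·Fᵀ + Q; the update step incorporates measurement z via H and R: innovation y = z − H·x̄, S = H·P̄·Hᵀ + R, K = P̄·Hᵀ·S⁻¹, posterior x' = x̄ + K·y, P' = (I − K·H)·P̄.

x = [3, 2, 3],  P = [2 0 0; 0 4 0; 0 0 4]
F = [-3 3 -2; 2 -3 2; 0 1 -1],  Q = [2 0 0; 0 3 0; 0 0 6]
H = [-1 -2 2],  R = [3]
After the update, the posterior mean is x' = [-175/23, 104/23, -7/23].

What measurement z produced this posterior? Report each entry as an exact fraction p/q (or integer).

x̄ = F·x = [-9, 6, -1]
P̄ = F·P·Fᵀ + Q = [72 -64 20; -64 63 -20; 20 -20 14]
S = H·P̄·Hᵀ + R = [207]
K = P̄·Hᵀ·S⁻¹ = [32/69; -34/69; 16/69]
x' − x̄ = [32/23, -34/23, 16/23] = K·y
y = (KᵀK)⁻¹·Kᵀ·(x' − x̄) = [3]
z = y + H·x̄ = [3] + [-5] = [-2]

z = [-2]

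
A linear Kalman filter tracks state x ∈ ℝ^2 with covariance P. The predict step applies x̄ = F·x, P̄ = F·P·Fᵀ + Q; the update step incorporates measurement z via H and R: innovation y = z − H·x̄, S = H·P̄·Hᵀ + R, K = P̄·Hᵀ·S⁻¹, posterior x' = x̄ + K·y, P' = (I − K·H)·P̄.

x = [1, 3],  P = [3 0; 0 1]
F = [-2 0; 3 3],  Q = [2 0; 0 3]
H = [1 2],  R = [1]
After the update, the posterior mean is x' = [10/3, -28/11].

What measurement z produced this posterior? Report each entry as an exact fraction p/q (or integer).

z = [-2]

x̄ = F·x = [-2, 12]
P̄ = F·P·Fᵀ + Q = [14 -18; -18 39]
S = H·P̄·Hᵀ + R = [99]
K = P̄·Hᵀ·S⁻¹ = [-2/9; 20/33]
x' − x̄ = [16/3, -160/11] = K·y
y = (KᵀK)⁻¹·Kᵀ·(x' − x̄) = [-24]
z = y + H·x̄ = [-24] + [22] = [-2]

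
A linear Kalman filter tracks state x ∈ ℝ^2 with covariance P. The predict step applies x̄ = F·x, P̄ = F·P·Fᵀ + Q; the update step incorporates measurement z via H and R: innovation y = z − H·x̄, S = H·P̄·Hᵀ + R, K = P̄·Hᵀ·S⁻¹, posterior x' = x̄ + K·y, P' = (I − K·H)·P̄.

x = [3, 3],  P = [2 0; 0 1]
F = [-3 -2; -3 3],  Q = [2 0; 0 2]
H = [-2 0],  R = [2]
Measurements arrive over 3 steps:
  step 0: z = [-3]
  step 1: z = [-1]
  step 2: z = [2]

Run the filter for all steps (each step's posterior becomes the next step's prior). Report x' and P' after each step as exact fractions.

step 0: x̄ = F·x = [-15, 0]
step 0: P̄ = F·P·Fᵀ + Q = [24 12; 12 29]
step 0: y = z − H·x̄ = [-33]
step 0: S = H·P̄·Hᵀ + R = [98]
step 0: K = P̄·Hᵀ·S⁻¹ = [-24/49; -12/49]
step 0: x' = x̄ + K·y = [57/49, 396/49]
step 0: P' = (I − K·H)·P̄ = [24/49 12/49; 12/49 1133/49]
step 1: x̄ = F·x = [-963/49, 1017/49]
step 1: P̄ = F·P·Fᵀ + Q = [4990/49 -6618/49; -6618/49 10295/49]
step 1: y = z − H·x̄ = [-1975/49]
step 1: S = H·P̄·Hᵀ + R = [20058/49]
step 1: K = P̄·Hᵀ·S⁻¹ = [-4990/10029; 2206/3343]
step 1: x' = x̄ + K·y = [4027/10029, -19531/3343]
step 1: P' = (I − K·H)·P̄ = [4990/10029 -2206/3343; -2206/3343 106481/3343]
step 2: x̄ = F·x = [35035/3343, -62620/3343]
step 2: P̄ = F·P·Fᵀ + Q = [421108/3343 -617298/3343; -617298/3343 1019693/3343]
step 2: y = z − H·x̄ = [76756/3343]
step 2: S = H·P̄·Hᵀ + R = [1691118/3343]
step 2: K = P̄·Hᵀ·S⁻¹ = [-421108/845559; 18706/25623]
step 2: x' = x̄ + K·y = [-807181/845559, -50468/25623]
step 2: P' = (I − K·H)·P̄ = [421108/845559 -18706/25623; -18706/25623 302447/8541]

step 0: x' = [57/49, 396/49], P' = [24/49 12/49; 12/49 1133/49]
step 1: x' = [4027/10029, -19531/3343], P' = [4990/10029 -2206/3343; -2206/3343 106481/3343]
step 2: x' = [-807181/845559, -50468/25623], P' = [421108/845559 -18706/25623; -18706/25623 302447/8541]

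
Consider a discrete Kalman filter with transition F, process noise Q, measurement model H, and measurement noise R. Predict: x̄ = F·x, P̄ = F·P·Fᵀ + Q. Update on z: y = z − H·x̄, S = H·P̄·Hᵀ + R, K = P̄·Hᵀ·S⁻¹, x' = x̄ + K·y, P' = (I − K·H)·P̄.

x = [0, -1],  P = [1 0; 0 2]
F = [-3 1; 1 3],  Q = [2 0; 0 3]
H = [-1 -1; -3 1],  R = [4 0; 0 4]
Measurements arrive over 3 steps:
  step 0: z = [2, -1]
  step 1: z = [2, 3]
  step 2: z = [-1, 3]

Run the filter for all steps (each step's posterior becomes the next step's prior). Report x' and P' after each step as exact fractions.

step 0: x' = [-375/1274, -1200/637], P' = [303/637 283/637; 283/637 1429/637]
step 1: x' = [-586563/454238, -265333/227119], P' = [103784/227119 98548/227119; 98548/227119 515146/227119]
step 2: x' = [-17389557/53241862, 60376287/53241862], P' = [36487532/79862793 34754632/79862793; 34754632/79862793 181341626/79862793]

step 0: x̄ = F·x = [-1, -3]
step 0: P̄ = F·P·Fᵀ + Q = [13 3; 3 22]
step 0: y = z − H·x̄ = [-2, -1]
step 0: S = H·P̄·Hᵀ + R = [45 23; 23 125]
step 0: K = P̄·Hᵀ·S⁻¹ = [-293/1274 -313/1274; -428/637 145/637]
step 0: x' = x̄ + K·y = [-375/1274, -1200/637]
step 0: P' = (I − K·H)·P̄ = [303/637 283/637; 283/637 1429/637]
step 1: x̄ = F·x = [-1275/1274, -7575/1274]
step 1: P̄ = F·P·Fᵀ + Q = [3732/637 1114/637; 1114/637 16773/637]
step 1: y = z − H·x̄ = [-3151/637, 3786/637]
step 1: S = H·P̄·Hᵀ + R = [25281/637 -3349/637; -3349/637 46225/637]
step 1: K = P̄·Hᵀ·S⁻¹ = [-50583/227119 -53201/227119; -306847/454238 109751/454238]
step 1: x' = x̄ + K·y = [-586563/454238, -265333/227119]
step 1: P' = (I − K·H)·P̄ = [103784/227119 98548/227119; 98548/227119 515146/227119]
step 2: x̄ = F·x = [1229023/454238, -2178561/454238]
step 2: P̄ = F·P·Fᵀ + Q = [1312152/227119 445702/227119; 445702/227119 6012743/227119]
step 2: y = z − H·x̄ = [-701888/227119, 3614172/227119]
step 2: S = H·P̄·Hᵀ + R = [9124775/227119 -1184883/227119; -1184883/227119 16056375/227119]
step 2: K = P̄·Hᵀ·S⁻¹ = [-5936847/26620931 -18676991/79862793; -36016043/53241862 38538865/159725586]
step 2: x' = x̄ + K·y = [-17389557/53241862, 60376287/53241862]
step 2: P' = (I − K·H)·P̄ = [36487532/79862793 34754632/79862793; 34754632/79862793 181341626/79862793]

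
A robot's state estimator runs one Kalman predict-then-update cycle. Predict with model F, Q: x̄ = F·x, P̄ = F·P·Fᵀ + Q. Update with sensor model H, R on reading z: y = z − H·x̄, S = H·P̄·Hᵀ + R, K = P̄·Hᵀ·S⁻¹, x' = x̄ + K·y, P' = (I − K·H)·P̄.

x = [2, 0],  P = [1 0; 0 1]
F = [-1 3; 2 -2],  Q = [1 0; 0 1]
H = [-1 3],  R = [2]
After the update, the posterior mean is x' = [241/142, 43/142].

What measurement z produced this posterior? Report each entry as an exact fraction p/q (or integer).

x̄ = F·x = [-2, 4]
P̄ = F·P·Fᵀ + Q = [11 -8; -8 9]
S = H·P̄·Hᵀ + R = [142]
K = P̄·Hᵀ·S⁻¹ = [-35/142; 35/142]
x' − x̄ = [525/142, -525/142] = K·y
y = (KᵀK)⁻¹·Kᵀ·(x' − x̄) = [-15]
z = y + H·x̄ = [-15] + [14] = [-1]

z = [-1]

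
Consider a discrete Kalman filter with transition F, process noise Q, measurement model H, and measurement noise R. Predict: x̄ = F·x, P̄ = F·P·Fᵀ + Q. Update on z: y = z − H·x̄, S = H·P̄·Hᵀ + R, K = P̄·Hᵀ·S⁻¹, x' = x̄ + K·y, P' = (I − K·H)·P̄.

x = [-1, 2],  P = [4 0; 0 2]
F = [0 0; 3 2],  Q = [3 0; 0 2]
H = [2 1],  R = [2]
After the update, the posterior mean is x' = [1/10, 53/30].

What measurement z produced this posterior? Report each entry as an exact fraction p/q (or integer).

x̄ = F·x = [0, 1]
P̄ = F·P·Fᵀ + Q = [3 0; 0 46]
S = H·P̄·Hᵀ + R = [60]
K = P̄·Hᵀ·S⁻¹ = [1/10; 23/30]
x' − x̄ = [1/10, 23/30] = K·y
y = (KᵀK)⁻¹·Kᵀ·(x' − x̄) = [1]
z = y + H·x̄ = [1] + [1] = [2]

z = [2]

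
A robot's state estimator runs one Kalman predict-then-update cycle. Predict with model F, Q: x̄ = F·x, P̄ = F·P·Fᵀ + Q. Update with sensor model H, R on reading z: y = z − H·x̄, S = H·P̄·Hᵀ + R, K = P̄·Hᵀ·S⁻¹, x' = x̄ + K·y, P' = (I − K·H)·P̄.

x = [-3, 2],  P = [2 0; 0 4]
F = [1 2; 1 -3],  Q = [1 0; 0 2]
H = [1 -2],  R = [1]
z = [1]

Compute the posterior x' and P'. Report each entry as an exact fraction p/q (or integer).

x' = [-433/134, -144/67]
P' = [1123/268 265/134; 265/134 79/67]

x̄ = F·x = [1, -9]
P̄ = F·P·Fᵀ + Q = [19 -22; -22 40]
y = z − H·x̄ = [-18]
S = H·P̄·Hᵀ + R = [268]
K = P̄·Hᵀ·S⁻¹ = [63/268; -51/134]
x' = x̄ + K·y = [-433/134, -144/67]
P' = (I − K·H)·P̄ = [1123/268 265/134; 265/134 79/67]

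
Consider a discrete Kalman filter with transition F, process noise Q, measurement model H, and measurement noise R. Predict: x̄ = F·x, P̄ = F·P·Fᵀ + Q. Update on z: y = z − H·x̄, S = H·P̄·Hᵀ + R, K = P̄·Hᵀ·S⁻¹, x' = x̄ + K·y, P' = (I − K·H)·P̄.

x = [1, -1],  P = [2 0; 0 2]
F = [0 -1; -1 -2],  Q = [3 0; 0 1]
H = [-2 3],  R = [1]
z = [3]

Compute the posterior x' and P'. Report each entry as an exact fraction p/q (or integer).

x̄ = F·x = [1, 1]
P̄ = F·P·Fᵀ + Q = [5 4; 4 11]
y = z − H·x̄ = [2]
S = H·P̄·Hᵀ + R = [72]
K = P̄·Hᵀ·S⁻¹ = [1/36; 25/72]
x' = x̄ + K·y = [19/18, 61/36]
P' = (I − K·H)·P̄ = [89/18 119/36; 119/36 167/72]

x' = [19/18, 61/36]
P' = [89/18 119/36; 119/36 167/72]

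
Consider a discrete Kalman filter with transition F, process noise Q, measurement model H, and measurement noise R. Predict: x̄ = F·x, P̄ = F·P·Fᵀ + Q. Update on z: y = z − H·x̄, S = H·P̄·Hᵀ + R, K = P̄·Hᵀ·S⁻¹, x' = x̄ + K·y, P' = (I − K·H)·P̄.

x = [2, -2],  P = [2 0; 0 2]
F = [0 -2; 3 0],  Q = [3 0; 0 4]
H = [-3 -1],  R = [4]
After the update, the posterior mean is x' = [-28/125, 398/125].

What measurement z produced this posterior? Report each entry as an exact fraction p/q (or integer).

x̄ = F·x = [4, 6]
P̄ = F·P·Fᵀ + Q = [11 0; 0 22]
S = H·P̄·Hᵀ + R = [125]
K = P̄·Hᵀ·S⁻¹ = [-33/125; -22/125]
x' − x̄ = [-528/125, -352/125] = K·y
y = (KᵀK)⁻¹·Kᵀ·(x' − x̄) = [16]
z = y + H·x̄ = [16] + [-18] = [-2]

z = [-2]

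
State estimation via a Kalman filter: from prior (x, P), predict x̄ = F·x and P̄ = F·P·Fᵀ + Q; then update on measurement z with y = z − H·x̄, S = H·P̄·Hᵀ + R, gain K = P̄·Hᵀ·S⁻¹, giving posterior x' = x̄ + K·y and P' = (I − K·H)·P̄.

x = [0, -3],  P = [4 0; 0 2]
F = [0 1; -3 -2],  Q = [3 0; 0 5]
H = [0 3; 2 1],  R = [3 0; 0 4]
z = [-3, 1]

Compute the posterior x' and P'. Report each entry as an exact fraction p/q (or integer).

x' = [385/1131, -2953/3393]
P' = [333/377 -158/1131; -158/1131 1112/3393]

x̄ = F·x = [-3, 6]
P̄ = F·P·Fᵀ + Q = [5 -4; -4 49]
y = z − H·x̄ = [-21, 1]
S = H·P̄·Hᵀ + R = [444 123; 123 57]
K = P̄·Hᵀ·S⁻¹ = [-158/1131 460/1131; 1112/3393 41/3393]
x' = x̄ + K·y = [385/1131, -2953/3393]
P' = (I − K·H)·P̄ = [333/377 -158/1131; -158/1131 1112/3393]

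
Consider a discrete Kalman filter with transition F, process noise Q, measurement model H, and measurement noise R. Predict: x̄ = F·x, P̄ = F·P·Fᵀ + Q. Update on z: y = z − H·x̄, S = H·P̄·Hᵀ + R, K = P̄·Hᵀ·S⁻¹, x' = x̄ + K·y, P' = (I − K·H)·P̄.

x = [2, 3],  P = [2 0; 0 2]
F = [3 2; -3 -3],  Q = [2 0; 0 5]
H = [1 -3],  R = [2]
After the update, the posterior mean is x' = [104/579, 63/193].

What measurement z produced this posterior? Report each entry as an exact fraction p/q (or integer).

z = [-1]

x̄ = F·x = [12, -15]
P̄ = F·P·Fᵀ + Q = [28 -30; -30 41]
S = H·P̄·Hᵀ + R = [579]
K = P̄·Hᵀ·S⁻¹ = [118/579; -51/193]
x' − x̄ = [-6844/579, 2958/193] = K·y
y = (KᵀK)⁻¹·Kᵀ·(x' − x̄) = [-58]
z = y + H·x̄ = [-58] + [57] = [-1]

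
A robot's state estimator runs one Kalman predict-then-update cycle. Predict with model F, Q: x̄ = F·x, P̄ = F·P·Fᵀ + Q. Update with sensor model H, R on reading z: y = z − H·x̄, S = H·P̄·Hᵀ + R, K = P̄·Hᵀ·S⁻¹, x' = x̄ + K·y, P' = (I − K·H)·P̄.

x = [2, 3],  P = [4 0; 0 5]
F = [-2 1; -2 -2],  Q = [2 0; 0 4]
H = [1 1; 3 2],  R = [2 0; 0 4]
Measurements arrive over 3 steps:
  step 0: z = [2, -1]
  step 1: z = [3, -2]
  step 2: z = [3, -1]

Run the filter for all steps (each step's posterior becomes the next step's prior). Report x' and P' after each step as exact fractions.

step 0: x' = [-89/345, 172/345], P' = [5396/1035 -7048/1035; -7048/1035 9884/1035]
step 1: x' = [-699292/365895, 955796/365895], P' = [1274524/365895 -1559312/365895; -1559312/365895 2128036/365895]
step 2: x' = [-9803221/12865689, 19203272/12865689], P' = [288423452/90059823 -351264016/90059823; -351264016/90059823 481926020/90059823]

step 0: x̄ = F·x = [-1, -10]
step 0: P̄ = F·P·Fᵀ + Q = [23 6; 6 40]
step 0: y = z − H·x̄ = [13, 22]
step 0: S = H·P̄·Hᵀ + R = [77 179; 179 443]
step 0: K = P̄·Hᵀ·S⁻¹ = [-826/1035 523/1035; 1418/1035 -344/1035]
step 0: x' = x̄ + K·y = [-89/345, 172/345]
step 0: P' = (I − K·H)·P̄ = [5396/1035 -7048/1035; -7048/1035 9884/1035]
step 1: x̄ = F·x = [70/69, -166/345]
step 1: P̄ = F·P·Fᵀ + Q = [12346/207 -2456/207; -2456/207 8876/1035]
step 1: y = z − H·x̄ = [37/15, -1408/345]
step 1: S = H·P̄·Hᵀ + R = [2092/45 6154/45; 6154/45 447854/1035]
step 1: K = P̄·Hᵀ·S⁻¹ = [-142394/365895 176237/365895; 284362/365895 -105466/365895]
step 1: x' = x̄ + K·y = [-699292/365895, 955796/365895]
step 1: P' = (I − K·H)·P̄ = [1274524/365895 -1559312/365895; -1559312/365895 2128036/365895]
step 2: x̄ = F·x = [470876/73179, -513008/365895]
step 2: P̄ = F·P·Fᵀ + Q = [2839034/73179 -455320/73179; -455320/73179 2599324/365895]
step 2: y = z − H·x̄ = [-743687/365895, -6403019/365895]
step 2: S = H·P̄·Hᵀ + R = [12973084/365895 36401158/365895; 36401158/365895 112298206/365895]
step 2: K = P̄·Hᵀ·S⁻¹ = [-31420282/90059823 40685581/90059823; 65331002/90059823 -22485002/90059823]
step 2: x' = x̄ + K·y = [-9803221/12865689, 19203272/12865689]
step 2: P' = (I − K·H)·P̄ = [288423452/90059823 -351264016/90059823; -351264016/90059823 481926020/90059823]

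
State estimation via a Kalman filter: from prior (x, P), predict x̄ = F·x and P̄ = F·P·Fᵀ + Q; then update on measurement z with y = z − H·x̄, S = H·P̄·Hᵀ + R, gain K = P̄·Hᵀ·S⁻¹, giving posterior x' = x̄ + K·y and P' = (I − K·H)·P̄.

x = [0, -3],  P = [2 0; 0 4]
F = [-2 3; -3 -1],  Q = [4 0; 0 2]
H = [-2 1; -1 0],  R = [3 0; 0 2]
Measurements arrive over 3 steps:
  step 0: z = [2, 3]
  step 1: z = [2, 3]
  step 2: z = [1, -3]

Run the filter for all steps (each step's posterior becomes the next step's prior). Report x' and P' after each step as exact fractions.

step 0: x' = [-41/17, -37/17], P' = [432/289 768/289; 768/289 2136/289]
step 1: x' = [-162299/223603, 409192/223603], P' = [246380/223603 387832/223603; 387832/223603 1176002/223603]
step 2: x' = [306309127/125800512, 678904775/125800512], P' = [68664019/62900256 106751315/62900256; 106751315/62900256 322471315/62900256]

step 0: x̄ = F·x = [-9, 3]
step 0: P̄ = F·P·Fᵀ + Q = [48 0; 0 24]
step 0: y = z − H·x̄ = [-19, -6]
step 0: S = H·P̄·Hᵀ + R = [219 96; 96 50]
step 0: K = P̄·Hᵀ·S⁻¹ = [-32/289 -216/289; 200/289 -384/289]
step 0: x' = x̄ + K·y = [-41/17, -37/17]
step 0: P' = (I − K·H)·P̄ = [432/289 768/289; 768/289 2136/289]
step 1: x̄ = F·x = [-29/17, 160/17]
step 1: P̄ = F·P·Fᵀ + Q = [12892/289 -9192/289; -9192/289 11210/289]
step 1: y = z − H·x̄ = [-184/17, 22/17]
step 1: S = H·P̄·Hᵀ + R = [100413/289 34976/289; 34976/289 13470/289]
step 1: K = P̄·Hᵀ·S⁻¹ = [-34976/223603 -123190/223603; 133446/223603 -193916/223603]
step 1: x' = x̄ + K·y = [-162299/223603, 409192/223603]
step 1: P' = (I − K·H)·P̄ = [246380/223603 387832/223603; 387832/223603 1176002/223603]
step 2: x̄ = F·x = [1552174/223603, 77705/223603]
step 2: P̄ = F·P·Fᵀ + Q = [7809966/223603 -4764550/223603; -4764550/223603 6167620/223603]
step 2: y = z − H·x̄ = [3250246/223603, 881365/223603]
step 2: S = H·P̄·Hᵀ + R = [57136493/223603 20384482/223603; 20384482/223603 8257172/223603]
step 2: K = P̄·Hᵀ·S⁻¹ = [-10192241/62900256 -68664019/125800512; 36322895/62900256 -106751315/125800512]
step 2: x' = x̄ + K·y = [306309127/125800512, 678904775/125800512]
step 2: P' = (I − K·H)·P̄ = [68664019/62900256 106751315/62900256; 106751315/62900256 322471315/62900256]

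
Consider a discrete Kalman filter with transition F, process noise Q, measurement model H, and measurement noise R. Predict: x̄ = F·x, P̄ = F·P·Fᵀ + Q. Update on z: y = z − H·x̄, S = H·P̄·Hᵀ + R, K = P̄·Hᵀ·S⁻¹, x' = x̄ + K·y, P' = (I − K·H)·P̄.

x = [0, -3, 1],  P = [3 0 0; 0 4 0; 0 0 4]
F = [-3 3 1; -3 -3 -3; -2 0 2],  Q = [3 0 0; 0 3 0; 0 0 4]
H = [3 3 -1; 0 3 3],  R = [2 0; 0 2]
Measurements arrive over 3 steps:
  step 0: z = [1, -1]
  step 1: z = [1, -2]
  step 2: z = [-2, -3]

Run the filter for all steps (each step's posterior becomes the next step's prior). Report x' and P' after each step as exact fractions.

step 0: x̄ = F·x = [-8, 6, 2]
step 0: P̄ = F·P·Fᵀ + Q = [70 -21 26; -21 102 -6; 26 -6 32]
step 0: y = z − H·x̄ = [9, -25]
step 0: S = H·P̄·Hᵀ + R = [1084 831; 831 1100]
step 0: K = P̄·Hᵀ·S⁻¹ = [120635/501839 -84291/501839; 34572/501839 105273/501839; -34018/501839 61284/501839]
step 0: x' = x̄ + K·y = [-821722/501839, 690357/501839, -834584/501839]
step 0: P' = (I − K·H)·P̄ = [21796260/501839 -16300926/501839 16244732/501839; -16300926/501839 12260526/501839 -12190344/501839; 16244732/501839 -12190344/501839 12231200/501839]
step 1: x̄ = F·x = [3701653/501839, 2897847/501839, -25724/501839]
step 1: P̄ = F·P·Fᵀ + Q = [443054003/501839 292880526/501839 49945596/501839; 292880526/501839 197659707/501839 32726868/501839; 49945596/501839 32726868/501839 8159340/501839]
step 1: y = z − H·x̄ = [-19322385/501839, -9620047/501839]
step 1: S = H·P̄·Hᵀ + R = [10551401092/501839 5036255649/501839; 5036255649/501839 2442458725/501839]
step 1: K = P̄·Hᵀ·S⁻¹ = [180932723019/811994874941 -31158883233/811994874941; 66917323050/811994874941 91794962979/811994874941; -63559819284/811994874941 171835727940/811994874941]
step 1: x' = x̄ + K·y = [-379760336069/811994874941, 352628582076/811994874941, -888388978316/811994874941]
step 1: P' = (I − K·H)·P̄ = [2743299887048/811994874941 -1972201700982/811994874941 1951429112160/811994874941; -1972201700982/811994874941 1527909097758/811994874941 -1466712455772/811994874941; 1951429112160/811994874941 -1466712455772/811994874941 1581269607732/811994874941]
step 2: x̄ = F·x = [1308777776119/811994874941, 2746562196927/811994874941, -1017257284494/811994874941]
step 2: P̄ = F·P·Fᵀ + Q = [57448916305893/811994874941 35503832422638/811994874941 7043841111732/811994874941; 35503832422638/811994874941 28333561154973/811994874941 3939246204636/811994874941; 7043841111732/811994874941 3939246204636/811994874941 4934824581604/811994874941]
step 2: y = z − H·x̄ = [-14807266953514/811994874941, -7623899362122/811994874941]
step 2: S = H·P̄·Hᵀ + R = [1351771571188556/811994874941 646762115687091/811994874941; 646762115687091/811994874941 371945893062523/811994874941]
step 2: K = P̄·Hᵀ·S⁻¹ = [22839530342903673/104045792136747127 -4008711493549251/104045792136747127; 8803621016425614/104045792136747127 11775102094202985/104045792136747127; -8372446272634220/104045792136747127 22005647570587020/104045792136747127]
step 2: x' = x̄ + K·y = [-211154275384857607/104045792136747127, 80836076144184543/104045792136747127, -184283349628972778/104045792136747127]
step 2: P' = (I − K·H)·P̄ = [345924222619025448/104045792136747127 -248691520375075458/104045792136747127 246019046046042624/104045792136747127; -248691520375075458/104045792136747127 192882967805219898/104045792136747127 -185032899742417908/104045792136747127; 246019046046042624/104045792136747127 -185032899742417908/104045792136747127 199703331456142588/104045792136747127]

step 0: x' = [-821722/501839, 690357/501839, -834584/501839], P' = [21796260/501839 -16300926/501839 16244732/501839; -16300926/501839 12260526/501839 -12190344/501839; 16244732/501839 -12190344/501839 12231200/501839]
step 1: x' = [-379760336069/811994874941, 352628582076/811994874941, -888388978316/811994874941], P' = [2743299887048/811994874941 -1972201700982/811994874941 1951429112160/811994874941; -1972201700982/811994874941 1527909097758/811994874941 -1466712455772/811994874941; 1951429112160/811994874941 -1466712455772/811994874941 1581269607732/811994874941]
step 2: x' = [-211154275384857607/104045792136747127, 80836076144184543/104045792136747127, -184283349628972778/104045792136747127], P' = [345924222619025448/104045792136747127 -248691520375075458/104045792136747127 246019046046042624/104045792136747127; -248691520375075458/104045792136747127 192882967805219898/104045792136747127 -185032899742417908/104045792136747127; 246019046046042624/104045792136747127 -185032899742417908/104045792136747127 199703331456142588/104045792136747127]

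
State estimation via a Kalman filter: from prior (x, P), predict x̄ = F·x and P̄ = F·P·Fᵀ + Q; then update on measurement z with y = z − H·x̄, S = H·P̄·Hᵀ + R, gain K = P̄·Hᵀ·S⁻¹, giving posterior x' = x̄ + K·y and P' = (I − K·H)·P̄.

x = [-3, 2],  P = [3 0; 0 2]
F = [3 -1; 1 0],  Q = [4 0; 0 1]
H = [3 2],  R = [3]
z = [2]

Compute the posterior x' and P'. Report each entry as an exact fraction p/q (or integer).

x' = [133/424, 163/424]
P' = [303/424 -279/424; -279/424 471/424]

x̄ = F·x = [-11, -3]
P̄ = F·P·Fᵀ + Q = [33 9; 9 4]
y = z − H·x̄ = [41]
S = H·P̄·Hᵀ + R = [424]
K = P̄·Hᵀ·S⁻¹ = [117/424; 35/424]
x' = x̄ + K·y = [133/424, 163/424]
P' = (I − K·H)·P̄ = [303/424 -279/424; -279/424 471/424]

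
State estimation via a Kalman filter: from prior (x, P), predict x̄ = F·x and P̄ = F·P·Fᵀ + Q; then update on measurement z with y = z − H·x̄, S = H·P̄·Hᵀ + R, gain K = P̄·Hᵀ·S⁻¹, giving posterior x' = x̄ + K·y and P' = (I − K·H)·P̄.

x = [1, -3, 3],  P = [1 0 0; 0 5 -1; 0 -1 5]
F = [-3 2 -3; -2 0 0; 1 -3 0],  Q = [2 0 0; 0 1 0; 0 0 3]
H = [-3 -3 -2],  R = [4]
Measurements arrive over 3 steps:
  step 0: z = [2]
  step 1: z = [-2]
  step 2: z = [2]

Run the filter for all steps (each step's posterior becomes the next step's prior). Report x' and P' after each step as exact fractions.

step 0: x̄ = F·x = [-18, -2, 10]
step 0: P̄ = F·P·Fᵀ + Q = [88 6 -42; 6 5 -2; -42 -2 49]
step 0: y = z − H·x̄ = [-38]
step 0: S = H·P̄·Hᵀ + R = [617]
step 0: K = P̄·Hᵀ·S⁻¹ = [-198/617; -29/617; 34/617]
step 0: x' = x̄ + K·y = [-3582/617, -132/617, 4878/617]
step 0: P' = (I − K·H)·P̄ = [15092/617 -2040/617 -19182/617; -2040/617 2244/617 -248/617; -19182/617 -248/617 29077/617]
step 1: x̄ = F·x = [-4152/617, 7164/617, -3186/617]
step 1: P̄ = F·P·Fᵀ + Q = [89911/617 -16380/617 -25866/617; -16380/617 60985/617 -42424/617; -25866/617 -42424/617 49379/617]
step 1: y = z − H·x̄ = [1430/617]
step 1: S = H·P̄·Hᵀ + R = [443728/617]
step 1: K = P̄·Hᵀ·S⁻¹ = [-168861/443728; -48967/443728; 6632/27733]
step 1: x' = x̄ + K·y = [-1688679/221864, 2519323/221864, -127834/27733]
step 1: P' = (I − K·H)·P̄ = [18447311/443728 -25181331/443728 652422/27733; -25181331/443728 39972423/443728 -1380544/27733; 652422/27733 -1380544/27733 1078919/27733]
step 2: x̄ = F·x = [13172699/221864, 1688679/110932, -1155831/27733]
step 2: P̄ = F·P·Fᵀ + Q = [1237305239/443728 137020851/221864 -100285713/55466; 137020851/221864 18558243/110932 -11748913/27733; -100285713/55466 -11748913/27733 33163643/27733]
step 2: y = z − H·x̄ = [31600603/221864]
step 2: S = H·P̄·Hᵀ + R = [6977622855/443728]
step 2: K = P̄·Hᵀ·S⁻¹ = [-195297961/465174857; -95551258/996803265; 54559096/199360653]
step 2: x' = x̄ + K·y = [-197981460/465174857, 1564400314/996803265, -537795454/199360653]
step 2: P' = (I − K·H)·P̄ = [7761250261/465174857 -1013958187/66453551 -86388358/66453551; -1013958187/66453551 22728717869/996803265 -2217583016/199360653; -86388358/66453551 -2217583016/199360653 3606003943/199360653]

step 0: x' = [-3582/617, -132/617, 4878/617], P' = [15092/617 -2040/617 -19182/617; -2040/617 2244/617 -248/617; -19182/617 -248/617 29077/617]
step 1: x' = [-1688679/221864, 2519323/221864, -127834/27733], P' = [18447311/443728 -25181331/443728 652422/27733; -25181331/443728 39972423/443728 -1380544/27733; 652422/27733 -1380544/27733 1078919/27733]
step 2: x' = [-197981460/465174857, 1564400314/996803265, -537795454/199360653], P' = [7761250261/465174857 -1013958187/66453551 -86388358/66453551; -1013958187/66453551 22728717869/996803265 -2217583016/199360653; -86388358/66453551 -2217583016/199360653 3606003943/199360653]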